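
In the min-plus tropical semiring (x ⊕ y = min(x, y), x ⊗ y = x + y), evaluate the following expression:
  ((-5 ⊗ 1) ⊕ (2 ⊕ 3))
((-5 ⊗ 1) ⊕ (2 ⊕ 3)) = -4

Expand innermost to outermost. Recall ⊕ takes the minimum of its arguments and ⊗ takes their sum. Working out the expression ((-5 ⊗ 1) ⊕ (2 ⊕ 3)) gives -4.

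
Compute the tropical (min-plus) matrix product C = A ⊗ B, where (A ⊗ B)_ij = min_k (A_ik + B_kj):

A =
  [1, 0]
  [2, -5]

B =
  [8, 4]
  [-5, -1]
A ⊗ B =
  [-5, -1]
  [-10, -6]

Apply the min-plus product entry-by-entry:
  C[0][0] = min over k of (A[0][0] + B[0][0] = 1 + 8 = 9, A[0][1] + B[1][0] = 0 + -5 = -5) = -5 (attained at k = 1)
  C[0][1] = min over k of (A[0][0] + B[0][1] = 1 + 4 = 5, A[0][1] + B[1][1] = 0 + -1 = -1) = -1 (attained at k = 1)
  C[1][0] = min over k of (A[1][0] + B[0][0] = 2 + 8 = 10, A[1][1] + B[1][0] = -5 + -5 = -10) = -10 (attained at k = 1)
  C[1][1] = min over k of (A[1][0] + B[0][1] = 2 + 4 = 6, A[1][1] + B[1][1] = -5 + -1 = -6) = -6 (attained at k = 1)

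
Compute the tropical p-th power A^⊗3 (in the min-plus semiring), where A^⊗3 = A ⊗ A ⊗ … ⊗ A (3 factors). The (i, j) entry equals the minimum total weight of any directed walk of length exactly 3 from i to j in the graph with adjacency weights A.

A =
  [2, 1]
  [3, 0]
A^⊗3 =
  [4, 1]
  [3, 0]

Each entry (A^⊗3)_ij equals the minimum over all length-3 walks i = v_0 → v_1 → … → v_3 = j of Σ_t A[v_t][v_{t+1}]. For example, for (i, j) = (0, 1) we minimise over 4 possible intermediate vertex sequences; the minimum is 1, attained along the walk 0 → 1 → 1 → 1.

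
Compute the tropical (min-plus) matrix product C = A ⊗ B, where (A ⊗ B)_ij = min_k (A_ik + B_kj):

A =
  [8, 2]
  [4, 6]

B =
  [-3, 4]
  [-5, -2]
A ⊗ B =
  [-3, 0]
  [1, 4]

Apply the min-plus product entry-by-entry:
  C[0][0] = min over k of (A[0][0] + B[0][0] = 8 + -3 = 5, A[0][1] + B[1][0] = 2 + -5 = -3) = -3 (attained at k = 1)
  C[0][1] = min over k of (A[0][0] + B[0][1] = 8 + 4 = 12, A[0][1] + B[1][1] = 2 + -2 = 0) = 0 (attained at k = 1)
  C[1][0] = min over k of (A[1][0] + B[0][0] = 4 + -3 = 1, A[1][1] + B[1][0] = 6 + -5 = 1) = 1 (attained at k = 0)
  C[1][1] = min over k of (A[1][0] + B[0][1] = 4 + 4 = 8, A[1][1] + B[1][1] = 6 + -2 = 4) = 4 (attained at k = 1)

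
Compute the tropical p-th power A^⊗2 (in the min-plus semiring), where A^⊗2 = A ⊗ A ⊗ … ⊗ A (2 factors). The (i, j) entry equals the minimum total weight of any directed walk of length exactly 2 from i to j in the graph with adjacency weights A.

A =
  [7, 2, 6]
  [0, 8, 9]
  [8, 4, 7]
A^⊗2 =
  [2, 9, 11]
  [7, 2, 6]
  [4, 10, 13]

Each entry (A^⊗2)_ij equals the minimum over all length-2 walks i = v_0 → v_1 → … → v_2 = j of Σ_t A[v_t][v_{t+1}]. For example, for (i, j) = (0, 2) we minimise over 3 possible intermediate vertex sequences; the minimum is 11, attained along the walk 0 → 1 → 2.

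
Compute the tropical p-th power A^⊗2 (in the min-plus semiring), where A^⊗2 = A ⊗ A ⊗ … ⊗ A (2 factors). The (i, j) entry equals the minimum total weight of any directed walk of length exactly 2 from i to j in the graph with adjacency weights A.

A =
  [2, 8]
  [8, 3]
A^⊗2 =
  [4, 10]
  [10, 6]

Each entry (A^⊗2)_ij equals the minimum over all length-2 walks i = v_0 → v_1 → … → v_2 = j of Σ_t A[v_t][v_{t+1}]. For example, for (i, j) = (0, 1) we minimise over 2 possible intermediate vertex sequences; the minimum is 10, attained along the walk 0 → 0 → 1.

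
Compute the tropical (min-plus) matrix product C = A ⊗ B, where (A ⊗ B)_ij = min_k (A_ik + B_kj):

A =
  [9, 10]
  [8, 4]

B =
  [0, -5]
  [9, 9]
A ⊗ B =
  [9, 4]
  [8, 3]

Apply the min-plus product entry-by-entry:
  C[0][0] = min over k of (A[0][0] + B[0][0] = 9 + 0 = 9, A[0][1] + B[1][0] = 10 + 9 = 19) = 9 (attained at k = 0)
  C[0][1] = min over k of (A[0][0] + B[0][1] = 9 + -5 = 4, A[0][1] + B[1][1] = 10 + 9 = 19) = 4 (attained at k = 0)
  C[1][0] = min over k of (A[1][0] + B[0][0] = 8 + 0 = 8, A[1][1] + B[1][0] = 4 + 9 = 13) = 8 (attained at k = 0)
  C[1][1] = min over k of (A[1][0] + B[0][1] = 8 + -5 = 3, A[1][1] + B[1][1] = 4 + 9 = 13) = 3 (attained at k = 0)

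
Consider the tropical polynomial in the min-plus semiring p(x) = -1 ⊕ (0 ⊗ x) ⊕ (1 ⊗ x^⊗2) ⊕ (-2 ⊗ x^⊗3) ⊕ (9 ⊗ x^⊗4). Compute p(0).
p(0) = -2

A tropical monomial a ⊗ x^⊗i evaluates to a + i · x. Evaluating each term at x = 0:
  Term 0 contributes -1 + 0 · 0 = -1
  Term 1 contributes 0 + 1 · 0 = 0
  Term 2 contributes 1 + 2 · 0 = 1
  Term 3 contributes -2 + 3 · 0 = -2
  Term 4 contributes 9 + 4 · 0 = 9
p(0) = ⊕ of these = min[-1, 0, 1, -2, 9] = -2.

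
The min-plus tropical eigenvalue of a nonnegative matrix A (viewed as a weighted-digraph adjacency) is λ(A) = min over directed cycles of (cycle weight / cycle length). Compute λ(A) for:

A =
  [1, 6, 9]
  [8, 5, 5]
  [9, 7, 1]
λ(A) = 1

Enumerate directed cycles and compute their means (weight / length). Sample:
  cycle 0 → 0: weight = 1, length = 1, mean = 1/1 ≈ 1.000
  cycle 1 → 1: weight = 5, length = 1, mean = 5/1 ≈ 5.000
  cycle 2 → 2: weight = 1, length = 1, mean = 1/1 ≈ 1.000
  cycle 0 → 1 → 0: weight = 14, length = 2, mean = 14/2 ≈ 7.000
  cycle 0 → 2 → 0: weight = 18, length = 2, mean = 18/2 ≈ 9.000
  cycle 1 → 0 → 1: weight = 14, length = 2, mean = 14/2 ≈ 7.000
Minimum mean = 1.000, attained e.g. along the cycle 0 → 0 with weight 1 and length 1. So λ(A) = 1/1 = 1.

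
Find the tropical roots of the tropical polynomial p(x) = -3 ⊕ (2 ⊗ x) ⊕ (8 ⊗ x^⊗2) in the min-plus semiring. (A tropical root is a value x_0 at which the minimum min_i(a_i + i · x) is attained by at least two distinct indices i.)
Roots: {-6, -5}

Each tropical root is a break point of the lower envelope of the lines y = a_i + i · x (there are 3 lines, with slopes 0, 1, ..., 2). Only the lines that attain the minimum somewhere contribute to roots; other lines are dominated. Here the surviving (envelope) indices are i = 2, i = 1, i = 0.
Intersections between consecutive envelope lines give the roots: for adjacent envelope indices i < j the intersection is x = (a_i − a_j) / (j − i). Reading off the sorted break points: {-6, -5}.
Verification: at each break x_0, at least two indices attain the minimum of min_i(a_i + i · x_0).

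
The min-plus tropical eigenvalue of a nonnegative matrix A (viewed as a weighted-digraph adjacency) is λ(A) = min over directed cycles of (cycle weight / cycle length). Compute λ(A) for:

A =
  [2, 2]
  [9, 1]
λ(A) = 1

Enumerate directed cycles and compute their means (weight / length). Sample:
  cycle 0 → 0: weight = 2, length = 1, mean = 2/1 ≈ 2.000
  cycle 1 → 1: weight = 1, length = 1, mean = 1/1 ≈ 1.000
  cycle 0 → 1 → 0: weight = 11, length = 2, mean = 11/2 ≈ 5.500
  cycle 1 → 0 → 1: weight = 11, length = 2, mean = 11/2 ≈ 5.500
Minimum mean = 1.000, attained e.g. along the cycle 1 → 1 with weight 1 and length 1. So λ(A) = 1/1 = 1.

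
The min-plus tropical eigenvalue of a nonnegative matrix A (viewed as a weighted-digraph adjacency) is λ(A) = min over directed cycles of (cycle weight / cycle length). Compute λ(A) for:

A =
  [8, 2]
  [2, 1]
λ(A) = 1

Enumerate directed cycles and compute their means (weight / length). Sample:
  cycle 0 → 0: weight = 8, length = 1, mean = 8/1 ≈ 8.000
  cycle 1 → 1: weight = 1, length = 1, mean = 1/1 ≈ 1.000
  cycle 0 → 1 → 0: weight = 4, length = 2, mean = 4/2 ≈ 2.000
  cycle 1 → 0 → 1: weight = 4, length = 2, mean = 4/2 ≈ 2.000
Minimum mean = 1.000, attained e.g. along the cycle 1 → 1 with weight 1 and length 1. So λ(A) = 1/1 = 1.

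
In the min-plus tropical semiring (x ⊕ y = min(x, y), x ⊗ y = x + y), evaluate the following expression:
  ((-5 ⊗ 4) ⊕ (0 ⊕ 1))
((-5 ⊗ 4) ⊕ (0 ⊕ 1)) = -1

Expand innermost to outermost. Recall ⊕ takes the minimum of its arguments and ⊗ takes their sum. Working out the expression ((-5 ⊗ 4) ⊕ (0 ⊕ 1)) gives -1.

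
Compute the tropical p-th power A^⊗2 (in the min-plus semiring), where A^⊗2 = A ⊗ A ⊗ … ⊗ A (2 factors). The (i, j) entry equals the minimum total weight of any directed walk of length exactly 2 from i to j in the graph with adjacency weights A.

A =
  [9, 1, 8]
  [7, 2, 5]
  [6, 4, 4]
A^⊗2 =
  [8, 3, 6]
  [9, 4, 7]
  [10, 6, 8]

Each entry (A^⊗2)_ij equals the minimum over all length-2 walks i = v_0 → v_1 → … → v_2 = j of Σ_t A[v_t][v_{t+1}]. For example, for (i, j) = (0, 2) we minimise over 3 possible intermediate vertex sequences; the minimum is 6, attained along the walk 0 → 1 → 2.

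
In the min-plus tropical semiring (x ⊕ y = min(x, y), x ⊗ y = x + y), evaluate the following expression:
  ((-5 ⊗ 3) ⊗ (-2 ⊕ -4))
((-5 ⊗ 3) ⊗ (-2 ⊕ -4)) = -6

Expand innermost to outermost. Recall ⊕ takes the minimum of its arguments and ⊗ takes their sum. Working out the expression ((-5 ⊗ 3) ⊗ (-2 ⊕ -4)) gives -6.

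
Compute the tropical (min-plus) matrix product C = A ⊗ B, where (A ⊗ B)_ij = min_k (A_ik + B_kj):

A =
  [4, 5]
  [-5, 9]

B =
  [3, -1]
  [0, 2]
A ⊗ B =
  [5, 3]
  [-2, -6]

Apply the min-plus product entry-by-entry:
  C[0][0] = min over k of (A[0][0] + B[0][0] = 4 + 3 = 7, A[0][1] + B[1][0] = 5 + 0 = 5) = 5 (attained at k = 1)
  C[0][1] = min over k of (A[0][0] + B[0][1] = 4 + -1 = 3, A[0][1] + B[1][1] = 5 + 2 = 7) = 3 (attained at k = 0)
  C[1][0] = min over k of (A[1][0] + B[0][0] = -5 + 3 = -2, A[1][1] + B[1][0] = 9 + 0 = 9) = -2 (attained at k = 0)
  C[1][1] = min over k of (A[1][0] + B[0][1] = -5 + -1 = -6, A[1][1] + B[1][1] = 9 + 2 = 11) = -6 (attained at k = 0)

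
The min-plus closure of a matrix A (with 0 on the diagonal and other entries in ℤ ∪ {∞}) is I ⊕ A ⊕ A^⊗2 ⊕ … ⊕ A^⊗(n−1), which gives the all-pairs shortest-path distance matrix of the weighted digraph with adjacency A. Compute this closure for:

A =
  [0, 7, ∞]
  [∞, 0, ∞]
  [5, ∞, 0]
Closure =
  [0, 7, ∞]
  [∞, 0, ∞]
  [5, 12, 0]

This is the Floyd-Warshall all-pairs shortest-path computation. For each intermediate vertex k = 0, 1, …, 2, update dist[i][j] ← min(dist[i][j], dist[i][k] + dist[k][j]). The final matrix gives, for each (i, j), the minimum total weight of any directed path from i to j (possibly empty when i = j).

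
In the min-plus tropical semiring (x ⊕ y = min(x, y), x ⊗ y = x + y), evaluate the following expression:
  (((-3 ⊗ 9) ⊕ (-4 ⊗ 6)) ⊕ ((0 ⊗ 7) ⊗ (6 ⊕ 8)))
(((-3 ⊗ 9) ⊕ (-4 ⊗ 6)) ⊕ ((0 ⊗ 7) ⊗ (6 ⊕ 8))) = 2

Expand innermost to outermost. Recall ⊕ takes the minimum of its arguments and ⊗ takes their sum. Working out the expression (((-3 ⊗ 9) ⊕ (-4 ⊗ 6)) ⊕ ((0 ⊗ 7) ⊗ (6 ⊕ 8))) gives 2.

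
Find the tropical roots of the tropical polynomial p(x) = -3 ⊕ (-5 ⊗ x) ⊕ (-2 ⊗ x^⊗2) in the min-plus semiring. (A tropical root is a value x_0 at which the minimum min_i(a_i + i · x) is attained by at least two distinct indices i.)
Roots: {-3, 2}

Each tropical root is a break point of the lower envelope of the lines y = a_i + i · x (there are 3 lines, with slopes 0, 1, ..., 2). Only the lines that attain the minimum somewhere contribute to roots; other lines are dominated. Here the surviving (envelope) indices are i = 2, i = 1, i = 0.
Intersections between consecutive envelope lines give the roots: for adjacent envelope indices i < j the intersection is x = (a_i − a_j) / (j − i). Reading off the sorted break points: {-3, 2}.
Verification: at each break x_0, at least two indices attain the minimum of min_i(a_i + i · x_0).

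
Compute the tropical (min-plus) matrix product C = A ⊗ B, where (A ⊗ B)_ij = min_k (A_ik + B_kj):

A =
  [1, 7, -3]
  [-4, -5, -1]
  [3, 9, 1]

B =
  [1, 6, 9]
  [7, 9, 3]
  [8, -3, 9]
A ⊗ B =
  [2, -6, 6]
  [-3, -4, -2]
  [4, -2, 10]

Apply the min-plus product entry-by-entry:
  C[0][0] = min over k of (A[0][0] + B[0][0] = 1 + 1 = 2, A[0][1] + B[1][0] = 7 + 7 = 14, A[0][2] + B[2][0] = -3 + 8 = 5) = 2 (attained at k = 0)
  C[0][1] = min over k of (A[0][0] + B[0][1] = 1 + 6 = 7, A[0][1] + B[1][1] = 7 + 9 = 16, A[0][2] + B[2][1] = -3 + -3 = -6) = -6 (attained at k = 2)
  C[0][2] = min over k of (A[0][0] + B[0][2] = 1 + 9 = 10, A[0][1] + B[1][2] = 7 + 3 = 10, A[0][2] + B[2][2] = -3 + 9 = 6) = 6 (attained at k = 2)
  C[1][0] = min over k of (A[1][0] + B[0][0] = -4 + 1 = -3, A[1][1] + B[1][0] = -5 + 7 = 2, A[1][2] + B[2][0] = -1 + 8 = 7) = -3 (attained at k = 0)
  C[1][1] = min over k of (A[1][0] + B[0][1] = -4 + 6 = 2, A[1][1] + B[1][1] = -5 + 9 = 4, A[1][2] + B[2][1] = -1 + -3 = -4) = -4 (attained at k = 2)
  C[1][2] = min over k of (A[1][0] + B[0][2] = -4 + 9 = 5, A[1][1] + B[1][2] = -5 + 3 = -2, A[1][2] + B[2][2] = -1 + 9 = 8) = -2 (attained at k = 1)
  C[2][0] = min over k of (A[2][0] + B[0][0] = 3 + 1 = 4, A[2][1] + B[1][0] = 9 + 7 = 16, A[2][2] + B[2][0] = 1 + 8 = 9) = 4 (attained at k = 0)
  C[2][1] = min over k of (A[2][0] + B[0][1] = 3 + 6 = 9, A[2][1] + B[1][1] = 9 + 9 = 18, A[2][2] + B[2][1] = 1 + -3 = -2) = -2 (attained at k = 2)
  C[2][2] = min over k of (A[2][0] + B[0][2] = 3 + 9 = 12, A[2][1] + B[1][2] = 9 + 3 = 12, A[2][2] + B[2][2] = 1 + 9 = 10) = 10 (attained at k = 2)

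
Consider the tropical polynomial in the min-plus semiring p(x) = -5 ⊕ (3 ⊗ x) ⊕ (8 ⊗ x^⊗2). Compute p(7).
p(7) = -5

A tropical monomial a ⊗ x^⊗i evaluates to a + i · x. Evaluating each term at x = 7:
  Term 0 contributes -5 + 0 · 7 = -5
  Term 1 contributes 3 + 1 · 7 = 10
  Term 2 contributes 8 + 2 · 7 = 22
p(7) = ⊕ of these = min[-5, 10, 22] = -5.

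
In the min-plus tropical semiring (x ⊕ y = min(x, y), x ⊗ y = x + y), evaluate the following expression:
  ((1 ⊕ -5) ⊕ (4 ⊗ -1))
((1 ⊕ -5) ⊕ (4 ⊗ -1)) = -5

Expand innermost to outermost. Recall ⊕ takes the minimum of its arguments and ⊗ takes their sum. Working out the expression ((1 ⊕ -5) ⊕ (4 ⊗ -1)) gives -5.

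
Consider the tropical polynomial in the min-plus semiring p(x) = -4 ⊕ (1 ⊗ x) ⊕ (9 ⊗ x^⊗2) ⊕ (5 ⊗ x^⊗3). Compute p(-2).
p(-2) = -4

A tropical monomial a ⊗ x^⊗i evaluates to a + i · x. Evaluating each term at x = -2:
  Term 0 contributes -4 + 0 · -2 = -4
  Term 1 contributes 1 + 1 · -2 = -1
  Term 2 contributes 9 + 2 · -2 = 5
  Term 3 contributes 5 + 3 · -2 = -1
p(-2) = ⊕ of these = min[-4, -1, 5, -1] = -4.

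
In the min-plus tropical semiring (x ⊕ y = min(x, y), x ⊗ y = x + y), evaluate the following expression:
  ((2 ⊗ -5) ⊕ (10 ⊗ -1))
((2 ⊗ -5) ⊕ (10 ⊗ -1)) = -3

Expand innermost to outermost. Recall ⊕ takes the minimum of its arguments and ⊗ takes their sum. Working out the expression ((2 ⊗ -5) ⊕ (10 ⊗ -1)) gives -3.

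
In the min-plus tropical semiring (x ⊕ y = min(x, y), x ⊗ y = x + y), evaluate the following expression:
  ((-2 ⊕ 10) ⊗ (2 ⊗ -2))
((-2 ⊕ 10) ⊗ (2 ⊗ -2)) = -2

Expand innermost to outermost. Recall ⊕ takes the minimum of its arguments and ⊗ takes their sum. Working out the expression ((-2 ⊕ 10) ⊗ (2 ⊗ -2)) gives -2.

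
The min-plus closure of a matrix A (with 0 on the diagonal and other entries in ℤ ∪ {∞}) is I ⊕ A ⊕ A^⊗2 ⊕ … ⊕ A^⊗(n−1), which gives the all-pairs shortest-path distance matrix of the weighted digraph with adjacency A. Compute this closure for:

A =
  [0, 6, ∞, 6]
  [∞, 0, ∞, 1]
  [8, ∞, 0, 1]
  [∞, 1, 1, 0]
Closure =
  [0, 6, 7, 6]
  [10, 0, 2, 1]
  [8, 2, 0, 1]
  [9, 1, 1, 0]

This is the Floyd-Warshall all-pairs shortest-path computation. For each intermediate vertex k = 0, 1, …, 3, update dist[i][j] ← min(dist[i][j], dist[i][k] + dist[k][j]). The final matrix gives, for each (i, j), the minimum total weight of any directed path from i to j (possibly empty when i = j).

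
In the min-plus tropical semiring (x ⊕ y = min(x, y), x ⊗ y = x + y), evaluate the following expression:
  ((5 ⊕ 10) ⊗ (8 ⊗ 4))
((5 ⊕ 10) ⊗ (8 ⊗ 4)) = 17

Expand innermost to outermost. Recall ⊕ takes the minimum of its arguments and ⊗ takes their sum. Working out the expression ((5 ⊕ 10) ⊗ (8 ⊗ 4)) gives 17.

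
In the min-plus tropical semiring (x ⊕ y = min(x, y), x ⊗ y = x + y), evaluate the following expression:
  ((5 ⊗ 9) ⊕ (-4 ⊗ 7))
((5 ⊗ 9) ⊕ (-4 ⊗ 7)) = 3

Expand innermost to outermost. Recall ⊕ takes the minimum of its arguments and ⊗ takes their sum. Working out the expression ((5 ⊗ 9) ⊕ (-4 ⊗ 7)) gives 3.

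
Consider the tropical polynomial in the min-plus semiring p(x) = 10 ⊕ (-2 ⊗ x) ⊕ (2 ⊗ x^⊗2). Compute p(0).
p(0) = -2

A tropical monomial a ⊗ x^⊗i evaluates to a + i · x. Evaluating each term at x = 0:
  Term 0 contributes 10 + 0 · 0 = 10
  Term 1 contributes -2 + 1 · 0 = -2
  Term 2 contributes 2 + 2 · 0 = 2
p(0) = ⊕ of these = min[10, -2, 2] = -2.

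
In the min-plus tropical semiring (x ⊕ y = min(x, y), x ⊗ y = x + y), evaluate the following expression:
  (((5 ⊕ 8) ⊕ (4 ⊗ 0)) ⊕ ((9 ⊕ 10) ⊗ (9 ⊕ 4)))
(((5 ⊕ 8) ⊕ (4 ⊗ 0)) ⊕ ((9 ⊕ 10) ⊗ (9 ⊕ 4))) = 4

Expand innermost to outermost. Recall ⊕ takes the minimum of its arguments and ⊗ takes their sum. Working out the expression (((5 ⊕ 8) ⊕ (4 ⊗ 0)) ⊕ ((9 ⊕ 10) ⊗ (9 ⊕ 4))) gives 4.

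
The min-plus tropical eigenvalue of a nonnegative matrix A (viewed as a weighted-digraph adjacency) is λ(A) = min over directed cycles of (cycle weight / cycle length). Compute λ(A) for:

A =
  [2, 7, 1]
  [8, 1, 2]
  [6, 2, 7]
λ(A) = 1

Enumerate directed cycles and compute their means (weight / length). Sample:
  cycle 0 → 0: weight = 2, length = 1, mean = 2/1 ≈ 2.000
  cycle 1 → 1: weight = 1, length = 1, mean = 1/1 ≈ 1.000
  cycle 2 → 2: weight = 7, length = 1, mean = 7/1 ≈ 7.000
  cycle 0 → 1 → 0: weight = 15, length = 2, mean = 15/2 ≈ 7.500
  cycle 0 → 2 → 0: weight = 7, length = 2, mean = 7/2 ≈ 3.500
  cycle 1 → 0 → 1: weight = 15, length = 2, mean = 15/2 ≈ 7.500
Minimum mean = 1.000, attained e.g. along the cycle 1 → 1 with weight 1 and length 1. So λ(A) = 1/1 = 1.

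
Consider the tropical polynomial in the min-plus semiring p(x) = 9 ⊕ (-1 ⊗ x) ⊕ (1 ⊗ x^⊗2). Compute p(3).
p(3) = 2

A tropical monomial a ⊗ x^⊗i evaluates to a + i · x. Evaluating each term at x = 3:
  Term 0 contributes 9 + 0 · 3 = 9
  Term 1 contributes -1 + 1 · 3 = 2
  Term 2 contributes 1 + 2 · 3 = 7
p(3) = ⊕ of these = min[9, 2, 7] = 2.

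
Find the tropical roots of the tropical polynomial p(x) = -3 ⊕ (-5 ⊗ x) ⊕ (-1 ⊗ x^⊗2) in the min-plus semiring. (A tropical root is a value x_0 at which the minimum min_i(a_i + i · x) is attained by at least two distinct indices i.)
Roots: {-4, 2}

Each tropical root is a break point of the lower envelope of the lines y = a_i + i · x (there are 3 lines, with slopes 0, 1, ..., 2). Only the lines that attain the minimum somewhere contribute to roots; other lines are dominated. Here the surviving (envelope) indices are i = 2, i = 1, i = 0.
Intersections between consecutive envelope lines give the roots: for adjacent envelope indices i < j the intersection is x = (a_i − a_j) / (j − i). Reading off the sorted break points: {-4, 2}.
Verification: at each break x_0, at least two indices attain the minimum of min_i(a_i + i · x_0).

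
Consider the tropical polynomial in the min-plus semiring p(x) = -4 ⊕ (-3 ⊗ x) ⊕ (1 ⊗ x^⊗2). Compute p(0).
p(0) = -4

A tropical monomial a ⊗ x^⊗i evaluates to a + i · x. Evaluating each term at x = 0:
  Term 0 contributes -4 + 0 · 0 = -4
  Term 1 contributes -3 + 1 · 0 = -3
  Term 2 contributes 1 + 2 · 0 = 1
p(0) = ⊕ of these = min[-4, -3, 1] = -4.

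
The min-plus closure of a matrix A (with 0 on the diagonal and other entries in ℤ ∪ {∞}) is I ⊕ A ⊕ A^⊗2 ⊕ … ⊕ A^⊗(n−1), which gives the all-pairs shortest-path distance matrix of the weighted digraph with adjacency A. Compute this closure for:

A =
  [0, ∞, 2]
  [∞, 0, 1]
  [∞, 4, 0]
Closure =
  [0, 6, 2]
  [∞, 0, 1]
  [∞, 4, 0]

This is the Floyd-Warshall all-pairs shortest-path computation. For each intermediate vertex k = 0, 1, …, 2, update dist[i][j] ← min(dist[i][j], dist[i][k] + dist[k][j]). The final matrix gives, for each (i, j), the minimum total weight of any directed path from i to j (possibly empty when i = j).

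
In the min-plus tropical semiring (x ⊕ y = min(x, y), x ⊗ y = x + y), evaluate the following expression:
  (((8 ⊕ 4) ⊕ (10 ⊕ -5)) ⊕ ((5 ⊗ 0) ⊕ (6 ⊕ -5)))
(((8 ⊕ 4) ⊕ (10 ⊕ -5)) ⊕ ((5 ⊗ 0) ⊕ (6 ⊕ -5))) = -5

Expand innermost to outermost. Recall ⊕ takes the minimum of its arguments and ⊗ takes their sum. Working out the expression (((8 ⊕ 4) ⊕ (10 ⊕ -5)) ⊕ ((5 ⊗ 0) ⊕ (6 ⊕ -5))) gives -5.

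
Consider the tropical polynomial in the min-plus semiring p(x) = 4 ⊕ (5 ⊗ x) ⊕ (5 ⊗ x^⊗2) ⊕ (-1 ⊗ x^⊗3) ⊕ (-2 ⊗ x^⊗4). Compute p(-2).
p(-2) = -10

A tropical monomial a ⊗ x^⊗i evaluates to a + i · x. Evaluating each term at x = -2:
  Term 0 contributes 4 + 0 · -2 = 4
  Term 1 contributes 5 + 1 · -2 = 3
  Term 2 contributes 5 + 2 · -2 = 1
  Term 3 contributes -1 + 3 · -2 = -7
  Term 4 contributes -2 + 4 · -2 = -10
p(-2) = ⊕ of these = min[4, 3, 1, -7, -10] = -10.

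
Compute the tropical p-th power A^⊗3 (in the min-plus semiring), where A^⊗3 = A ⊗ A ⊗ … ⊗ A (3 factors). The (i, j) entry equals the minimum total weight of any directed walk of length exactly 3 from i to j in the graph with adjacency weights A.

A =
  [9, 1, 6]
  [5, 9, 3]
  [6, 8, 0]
A^⊗3 =
  [10, 7, 4]
  [9, 10, 3]
  [6, 7, 0]

Each entry (A^⊗3)_ij equals the minimum over all length-3 walks i = v_0 → v_1 → … → v_3 = j of Σ_t A[v_t][v_{t+1}]. For example, for (i, j) = (0, 2) we minimise over 9 possible intermediate vertex sequences; the minimum is 4, attained along the walk 0 → 1 → 2 → 2.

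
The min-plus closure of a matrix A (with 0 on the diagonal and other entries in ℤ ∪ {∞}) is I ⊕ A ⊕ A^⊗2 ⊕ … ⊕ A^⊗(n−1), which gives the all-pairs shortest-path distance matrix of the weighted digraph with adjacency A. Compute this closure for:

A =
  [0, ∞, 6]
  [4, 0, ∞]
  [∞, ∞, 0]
Closure =
  [0, ∞, 6]
  [4, 0, 10]
  [∞, ∞, 0]

This is the Floyd-Warshall all-pairs shortest-path computation. For each intermediate vertex k = 0, 1, …, 2, update dist[i][j] ← min(dist[i][j], dist[i][k] + dist[k][j]). The final matrix gives, for each (i, j), the minimum total weight of any directed path from i to j (possibly empty when i = j).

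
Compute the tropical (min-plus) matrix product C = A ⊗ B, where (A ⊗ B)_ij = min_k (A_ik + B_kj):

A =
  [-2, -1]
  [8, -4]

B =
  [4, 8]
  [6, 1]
A ⊗ B =
  [2, 0]
  [2, -3]

Apply the min-plus product entry-by-entry:
  C[0][0] = min over k of (A[0][0] + B[0][0] = -2 + 4 = 2, A[0][1] + B[1][0] = -1 + 6 = 5) = 2 (attained at k = 0)
  C[0][1] = min over k of (A[0][0] + B[0][1] = -2 + 8 = 6, A[0][1] + B[1][1] = -1 + 1 = 0) = 0 (attained at k = 1)
  C[1][0] = min over k of (A[1][0] + B[0][0] = 8 + 4 = 12, A[1][1] + B[1][0] = -4 + 6 = 2) = 2 (attained at k = 1)
  C[1][1] = min over k of (A[1][0] + B[0][1] = 8 + 8 = 16, A[1][1] + B[1][1] = -4 + 1 = -3) = -3 (attained at k = 1)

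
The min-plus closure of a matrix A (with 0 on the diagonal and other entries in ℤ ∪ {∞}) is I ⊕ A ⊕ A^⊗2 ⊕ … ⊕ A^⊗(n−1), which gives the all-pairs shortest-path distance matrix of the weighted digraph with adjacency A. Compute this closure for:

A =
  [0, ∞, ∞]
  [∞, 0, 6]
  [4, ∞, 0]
Closure =
  [0, ∞, ∞]
  [10, 0, 6]
  [4, ∞, 0]

This is the Floyd-Warshall all-pairs shortest-path computation. For each intermediate vertex k = 0, 1, …, 2, update dist[i][j] ← min(dist[i][j], dist[i][k] + dist[k][j]). The final matrix gives, for each (i, j), the minimum total weight of any directed path from i to j (possibly empty when i = j).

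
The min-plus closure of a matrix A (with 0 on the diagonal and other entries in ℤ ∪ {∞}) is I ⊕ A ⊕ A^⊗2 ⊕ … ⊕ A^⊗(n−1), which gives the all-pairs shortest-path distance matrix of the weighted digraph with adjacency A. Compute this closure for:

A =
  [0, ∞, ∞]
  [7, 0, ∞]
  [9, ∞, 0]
Closure =
  [0, ∞, ∞]
  [7, 0, ∞]
  [9, ∞, 0]

This is the Floyd-Warshall all-pairs shortest-path computation. For each intermediate vertex k = 0, 1, …, 2, update dist[i][j] ← min(dist[i][j], dist[i][k] + dist[k][j]). The final matrix gives, for each (i, j), the minimum total weight of any directed path from i to j (possibly empty when i = j).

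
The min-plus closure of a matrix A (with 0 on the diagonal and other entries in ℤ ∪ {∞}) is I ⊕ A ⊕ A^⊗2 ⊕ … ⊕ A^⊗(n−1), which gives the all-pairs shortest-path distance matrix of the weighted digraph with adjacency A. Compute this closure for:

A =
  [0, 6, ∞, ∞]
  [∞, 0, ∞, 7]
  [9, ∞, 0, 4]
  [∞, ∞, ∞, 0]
Closure =
  [0, 6, ∞, 13]
  [∞, 0, ∞, 7]
  [9, 15, 0, 4]
  [∞, ∞, ∞, 0]

This is the Floyd-Warshall all-pairs shortest-path computation. For each intermediate vertex k = 0, 1, …, 3, update dist[i][j] ← min(dist[i][j], dist[i][k] + dist[k][j]). The final matrix gives, for each (i, j), the minimum total weight of any directed path from i to j (possibly empty when i = j).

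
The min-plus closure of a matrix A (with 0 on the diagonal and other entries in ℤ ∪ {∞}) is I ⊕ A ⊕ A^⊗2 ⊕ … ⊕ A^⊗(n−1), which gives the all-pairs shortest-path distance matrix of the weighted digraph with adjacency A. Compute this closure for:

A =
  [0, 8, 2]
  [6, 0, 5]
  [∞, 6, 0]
Closure =
  [0, 8, 2]
  [6, 0, 5]
  [12, 6, 0]

This is the Floyd-Warshall all-pairs shortest-path computation. For each intermediate vertex k = 0, 1, …, 2, update dist[i][j] ← min(dist[i][j], dist[i][k] + dist[k][j]). The final matrix gives, for each (i, j), the minimum total weight of any directed path from i to j (possibly empty when i = j).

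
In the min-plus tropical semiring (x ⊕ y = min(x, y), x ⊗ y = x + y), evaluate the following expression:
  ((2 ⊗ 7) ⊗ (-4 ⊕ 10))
((2 ⊗ 7) ⊗ (-4 ⊕ 10)) = 5

Expand innermost to outermost. Recall ⊕ takes the minimum of its arguments and ⊗ takes their sum. Working out the expression ((2 ⊗ 7) ⊗ (-4 ⊕ 10)) gives 5.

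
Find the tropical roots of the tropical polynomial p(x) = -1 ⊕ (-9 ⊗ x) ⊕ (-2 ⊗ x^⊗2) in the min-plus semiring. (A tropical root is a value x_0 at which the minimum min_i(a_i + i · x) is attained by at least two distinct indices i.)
Roots: {-7, 8}

Each tropical root is a break point of the lower envelope of the lines y = a_i + i · x (there are 3 lines, with slopes 0, 1, ..., 2). Only the lines that attain the minimum somewhere contribute to roots; other lines are dominated. Here the surviving (envelope) indices are i = 2, i = 1, i = 0.
Intersections between consecutive envelope lines give the roots: for adjacent envelope indices i < j the intersection is x = (a_i − a_j) / (j − i). Reading off the sorted break points: {-7, 8}.
Verification: at each break x_0, at least two indices attain the minimum of min_i(a_i + i · x_0).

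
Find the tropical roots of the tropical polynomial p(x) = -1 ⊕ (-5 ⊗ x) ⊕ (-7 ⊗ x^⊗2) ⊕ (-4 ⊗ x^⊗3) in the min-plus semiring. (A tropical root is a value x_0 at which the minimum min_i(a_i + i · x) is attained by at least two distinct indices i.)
Roots: {-3, 2, 4}

Each tropical root is a break point of the lower envelope of the lines y = a_i + i · x (there are 4 lines, with slopes 0, 1, ..., 3). Only the lines that attain the minimum somewhere contribute to roots; other lines are dominated. Here the surviving (envelope) indices are i = 3, i = 2, i = 1, i = 0.
Intersections between consecutive envelope lines give the roots: for adjacent envelope indices i < j the intersection is x = (a_i − a_j) / (j − i). Reading off the sorted break points: {-3, 2, 4}.
Verification: at each break x_0, at least two indices attain the minimum of min_i(a_i + i · x_0).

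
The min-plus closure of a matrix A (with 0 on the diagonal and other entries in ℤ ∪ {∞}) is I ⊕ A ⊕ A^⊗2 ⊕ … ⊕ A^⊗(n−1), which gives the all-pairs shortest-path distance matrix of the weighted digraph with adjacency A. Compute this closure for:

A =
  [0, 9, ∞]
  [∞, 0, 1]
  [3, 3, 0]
Closure =
  [0, 9, 10]
  [4, 0, 1]
  [3, 3, 0]

This is the Floyd-Warshall all-pairs shortest-path computation. For each intermediate vertex k = 0, 1, …, 2, update dist[i][j] ← min(dist[i][j], dist[i][k] + dist[k][j]). The final matrix gives, for each (i, j), the minimum total weight of any directed path from i to j (possibly empty when i = j).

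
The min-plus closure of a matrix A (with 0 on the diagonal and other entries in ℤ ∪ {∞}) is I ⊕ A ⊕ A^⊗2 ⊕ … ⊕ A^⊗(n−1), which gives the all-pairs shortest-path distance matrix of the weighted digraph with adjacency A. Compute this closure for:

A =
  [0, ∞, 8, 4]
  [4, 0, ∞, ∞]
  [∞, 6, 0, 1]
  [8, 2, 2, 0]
Closure =
  [0, 6, 6, 4]
  [4, 0, 10, 8]
  [7, 3, 0, 1]
  [6, 2, 2, 0]

This is the Floyd-Warshall all-pairs shortest-path computation. For each intermediate vertex k = 0, 1, …, 3, update dist[i][j] ← min(dist[i][j], dist[i][k] + dist[k][j]). The final matrix gives, for each (i, j), the minimum total weight of any directed path from i to j (possibly empty when i = j).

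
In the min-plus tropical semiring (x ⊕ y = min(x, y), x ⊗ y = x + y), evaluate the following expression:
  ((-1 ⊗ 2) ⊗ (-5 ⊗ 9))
((-1 ⊗ 2) ⊗ (-5 ⊗ 9)) = 5

Expand innermost to outermost. Recall ⊕ takes the minimum of its arguments and ⊗ takes their sum. Working out the expression ((-1 ⊗ 2) ⊗ (-5 ⊗ 9)) gives 5.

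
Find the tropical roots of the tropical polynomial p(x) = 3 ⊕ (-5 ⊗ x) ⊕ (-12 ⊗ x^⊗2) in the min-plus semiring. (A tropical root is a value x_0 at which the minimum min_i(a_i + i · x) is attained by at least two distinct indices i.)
Roots: {7, 8}

Each tropical root is a break point of the lower envelope of the lines y = a_i + i · x (there are 3 lines, with slopes 0, 1, ..., 2). Only the lines that attain the minimum somewhere contribute to roots; other lines are dominated. Here the surviving (envelope) indices are i = 2, i = 1, i = 0.
Intersections between consecutive envelope lines give the roots: for adjacent envelope indices i < j the intersection is x = (a_i − a_j) / (j − i). Reading off the sorted break points: {7, 8}.
Verification: at each break x_0, at least two indices attain the minimum of min_i(a_i + i · x_0).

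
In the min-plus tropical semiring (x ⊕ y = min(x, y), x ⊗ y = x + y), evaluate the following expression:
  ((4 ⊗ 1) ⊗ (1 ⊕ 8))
((4 ⊗ 1) ⊗ (1 ⊕ 8)) = 6

Expand innermost to outermost. Recall ⊕ takes the minimum of its arguments and ⊗ takes their sum. Working out the expression ((4 ⊗ 1) ⊗ (1 ⊕ 8)) gives 6.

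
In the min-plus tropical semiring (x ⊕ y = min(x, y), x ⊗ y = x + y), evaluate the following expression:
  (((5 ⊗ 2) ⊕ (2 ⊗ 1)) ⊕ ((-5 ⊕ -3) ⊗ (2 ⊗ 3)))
(((5 ⊗ 2) ⊕ (2 ⊗ 1)) ⊕ ((-5 ⊕ -3) ⊗ (2 ⊗ 3))) = 0

Expand innermost to outermost. Recall ⊕ takes the minimum of its arguments and ⊗ takes their sum. Working out the expression (((5 ⊗ 2) ⊕ (2 ⊗ 1)) ⊕ ((-5 ⊕ -3) ⊗ (2 ⊗ 3))) gives 0.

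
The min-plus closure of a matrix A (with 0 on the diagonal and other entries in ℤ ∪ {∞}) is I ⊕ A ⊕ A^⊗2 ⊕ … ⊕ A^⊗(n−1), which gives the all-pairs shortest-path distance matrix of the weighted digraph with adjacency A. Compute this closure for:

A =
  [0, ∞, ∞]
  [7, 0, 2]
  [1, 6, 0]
Closure =
  [0, ∞, ∞]
  [3, 0, 2]
  [1, 6, 0]

This is the Floyd-Warshall all-pairs shortest-path computation. For each intermediate vertex k = 0, 1, …, 2, update dist[i][j] ← min(dist[i][j], dist[i][k] + dist[k][j]). The final matrix gives, for each (i, j), the minimum total weight of any directed path from i to j (possibly empty when i = j).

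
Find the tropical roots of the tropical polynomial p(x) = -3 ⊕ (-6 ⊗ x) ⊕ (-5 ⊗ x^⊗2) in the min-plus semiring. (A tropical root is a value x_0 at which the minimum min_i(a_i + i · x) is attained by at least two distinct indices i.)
Roots: {-1, 3}

Each tropical root is a break point of the lower envelope of the lines y = a_i + i · x (there are 3 lines, with slopes 0, 1, ..., 2). Only the lines that attain the minimum somewhere contribute to roots; other lines are dominated. Here the surviving (envelope) indices are i = 2, i = 1, i = 0.
Intersections between consecutive envelope lines give the roots: for adjacent envelope indices i < j the intersection is x = (a_i − a_j) / (j − i). Reading off the sorted break points: {-1, 3}.
Verification: at each break x_0, at least two indices attain the minimum of min_i(a_i + i · x_0).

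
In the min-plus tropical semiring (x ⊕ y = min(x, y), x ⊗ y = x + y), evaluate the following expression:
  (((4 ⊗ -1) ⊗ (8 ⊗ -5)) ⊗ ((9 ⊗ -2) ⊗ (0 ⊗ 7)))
(((4 ⊗ -1) ⊗ (8 ⊗ -5)) ⊗ ((9 ⊗ -2) ⊗ (0 ⊗ 7))) = 20

Expand innermost to outermost. Recall ⊕ takes the minimum of its arguments and ⊗ takes their sum. Working out the expression (((4 ⊗ -1) ⊗ (8 ⊗ -5)) ⊗ ((9 ⊗ -2) ⊗ (0 ⊗ 7))) gives 20.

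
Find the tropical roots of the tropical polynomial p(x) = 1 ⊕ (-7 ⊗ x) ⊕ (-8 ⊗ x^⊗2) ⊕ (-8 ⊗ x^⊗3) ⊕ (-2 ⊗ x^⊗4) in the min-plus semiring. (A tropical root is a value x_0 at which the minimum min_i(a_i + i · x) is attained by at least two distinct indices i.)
Roots: {-6, 0, 1, 8}

Each tropical root is a break point of the lower envelope of the lines y = a_i + i · x (there are 5 lines, with slopes 0, 1, ..., 4). Only the lines that attain the minimum somewhere contribute to roots; other lines are dominated. Here the surviving (envelope) indices are i = 4, i = 3, i = 2, i = 1, i = 0.
Intersections between consecutive envelope lines give the roots: for adjacent envelope indices i < j the intersection is x = (a_i − a_j) / (j − i). Reading off the sorted break points: {-6, 0, 1, 8}.
Verification: at each break x_0, at least two indices attain the minimum of min_i(a_i + i · x_0).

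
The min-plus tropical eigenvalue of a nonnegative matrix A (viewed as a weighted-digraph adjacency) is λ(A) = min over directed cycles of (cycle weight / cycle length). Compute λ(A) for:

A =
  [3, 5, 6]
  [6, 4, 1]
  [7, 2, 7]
λ(A) = 3/2

Enumerate directed cycles and compute their means (weight / length). Sample:
  cycle 0 → 0: weight = 3, length = 1, mean = 3/1 ≈ 3.000
  cycle 1 → 1: weight = 4, length = 1, mean = 4/1 ≈ 4.000
  cycle 2 → 2: weight = 7, length = 1, mean = 7/1 ≈ 7.000
  cycle 0 → 1 → 0: weight = 11, length = 2, mean = 11/2 ≈ 5.500
  cycle 0 → 2 → 0: weight = 13, length = 2, mean = 13/2 ≈ 6.500
  cycle 1 → 0 → 1: weight = 11, length = 2, mean = 11/2 ≈ 5.500
Minimum mean = 1.500, attained e.g. along the cycle 1 → 2 → 1 with weight 3 and length 2. So λ(A) = 3/2 = 3/2.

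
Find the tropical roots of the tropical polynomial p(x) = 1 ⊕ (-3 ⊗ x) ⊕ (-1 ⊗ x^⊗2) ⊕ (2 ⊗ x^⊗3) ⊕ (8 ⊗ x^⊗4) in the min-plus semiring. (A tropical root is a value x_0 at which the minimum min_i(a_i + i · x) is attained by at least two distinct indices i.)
Roots: {-6, -3, -2, 4}

Each tropical root is a break point of the lower envelope of the lines y = a_i + i · x (there are 5 lines, with slopes 0, 1, ..., 4). Only the lines that attain the minimum somewhere contribute to roots; other lines are dominated. Here the surviving (envelope) indices are i = 4, i = 3, i = 2, i = 1, i = 0.
Intersections between consecutive envelope lines give the roots: for adjacent envelope indices i < j the intersection is x = (a_i − a_j) / (j − i). Reading off the sorted break points: {-6, -3, -2, 4}.
Verification: at each break x_0, at least two indices attain the minimum of min_i(a_i + i · x_0).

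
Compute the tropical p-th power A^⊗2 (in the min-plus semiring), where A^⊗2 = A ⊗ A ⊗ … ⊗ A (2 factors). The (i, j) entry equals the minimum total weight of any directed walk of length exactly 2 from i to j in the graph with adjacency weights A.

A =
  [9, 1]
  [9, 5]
A^⊗2 =
  [10, 6]
  [14, 10]

Each entry (A^⊗2)_ij equals the minimum over all length-2 walks i = v_0 → v_1 → … → v_2 = j of Σ_t A[v_t][v_{t+1}]. For example, for (i, j) = (0, 1) we minimise over 2 possible intermediate vertex sequences; the minimum is 6, attained along the walk 0 → 1 → 1.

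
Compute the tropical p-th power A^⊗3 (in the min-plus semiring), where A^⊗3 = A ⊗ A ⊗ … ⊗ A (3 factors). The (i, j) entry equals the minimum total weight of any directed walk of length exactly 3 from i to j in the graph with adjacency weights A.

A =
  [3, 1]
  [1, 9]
A^⊗3 =
  [5, 3]
  [3, 5]

Each entry (A^⊗3)_ij equals the minimum over all length-3 walks i = v_0 → v_1 → … → v_3 = j of Σ_t A[v_t][v_{t+1}]. For example, for (i, j) = (0, 1) we minimise over 4 possible intermediate vertex sequences; the minimum is 3, attained along the walk 0 → 1 → 0 → 1.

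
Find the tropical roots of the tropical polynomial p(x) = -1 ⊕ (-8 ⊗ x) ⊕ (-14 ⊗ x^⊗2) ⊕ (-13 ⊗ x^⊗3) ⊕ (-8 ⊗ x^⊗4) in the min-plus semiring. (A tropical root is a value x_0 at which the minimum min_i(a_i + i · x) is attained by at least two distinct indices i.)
Roots: {-5, -1, 6, 7}

Each tropical root is a break point of the lower envelope of the lines y = a_i + i · x (there are 5 lines, with slopes 0, 1, ..., 4). Only the lines that attain the minimum somewhere contribute to roots; other lines are dominated. Here the surviving (envelope) indices are i = 4, i = 3, i = 2, i = 1, i = 0.
Intersections between consecutive envelope lines give the roots: for adjacent envelope indices i < j the intersection is x = (a_i − a_j) / (j − i). Reading off the sorted break points: {-5, -1, 6, 7}.
Verification: at each break x_0, at least two indices attain the minimum of min_i(a_i + i · x_0).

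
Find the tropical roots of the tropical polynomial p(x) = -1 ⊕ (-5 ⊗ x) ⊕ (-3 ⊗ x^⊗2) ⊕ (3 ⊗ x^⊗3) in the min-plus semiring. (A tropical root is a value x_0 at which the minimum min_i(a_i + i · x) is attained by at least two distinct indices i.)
Roots: {-6, -2, 4}

Each tropical root is a break point of the lower envelope of the lines y = a_i + i · x (there are 4 lines, with slopes 0, 1, ..., 3). Only the lines that attain the minimum somewhere contribute to roots; other lines are dominated. Here the surviving (envelope) indices are i = 3, i = 2, i = 1, i = 0.
Intersections between consecutive envelope lines give the roots: for adjacent envelope indices i < j the intersection is x = (a_i − a_j) / (j − i). Reading off the sorted break points: {-6, -2, 4}.
Verification: at each break x_0, at least two indices attain the minimum of min_i(a_i + i · x_0).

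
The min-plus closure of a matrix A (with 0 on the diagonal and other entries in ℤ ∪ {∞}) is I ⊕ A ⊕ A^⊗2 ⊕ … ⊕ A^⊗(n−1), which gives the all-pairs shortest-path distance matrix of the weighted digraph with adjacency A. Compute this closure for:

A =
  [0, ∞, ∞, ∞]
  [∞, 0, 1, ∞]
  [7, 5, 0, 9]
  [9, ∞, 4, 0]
Closure =
  [0, ∞, ∞, ∞]
  [8, 0, 1, 10]
  [7, 5, 0, 9]
  [9, 9, 4, 0]

This is the Floyd-Warshall all-pairs shortest-path computation. For each intermediate vertex k = 0, 1, …, 3, update dist[i][j] ← min(dist[i][j], dist[i][k] + dist[k][j]). The final matrix gives, for each (i, j), the minimum total weight of any directed path from i to j (possibly empty when i = j).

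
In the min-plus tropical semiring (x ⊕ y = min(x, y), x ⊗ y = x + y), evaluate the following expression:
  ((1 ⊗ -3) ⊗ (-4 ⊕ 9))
((1 ⊗ -3) ⊗ (-4 ⊕ 9)) = -6

Expand innermost to outermost. Recall ⊕ takes the minimum of its arguments and ⊗ takes their sum. Working out the expression ((1 ⊗ -3) ⊗ (-4 ⊕ 9)) gives -6.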